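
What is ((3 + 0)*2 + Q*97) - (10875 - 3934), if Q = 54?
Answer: -1697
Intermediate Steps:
((3 + 0)*2 + Q*97) - (10875 - 3934) = ((3 + 0)*2 + 54*97) - (10875 - 3934) = (3*2 + 5238) - 1*6941 = (6 + 5238) - 6941 = 5244 - 6941 = -1697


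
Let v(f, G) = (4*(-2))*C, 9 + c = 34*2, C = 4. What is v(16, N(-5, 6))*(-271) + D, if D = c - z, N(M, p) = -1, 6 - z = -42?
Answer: 8683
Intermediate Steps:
z = 48 (z = 6 - 1*(-42) = 6 + 42 = 48)
c = 59 (c = -9 + 34*2 = -9 + 68 = 59)
v(f, G) = -32 (v(f, G) = (4*(-2))*4 = -8*4 = -32)
D = 11 (D = 59 - 1*48 = 59 - 48 = 11)
v(16, N(-5, 6))*(-271) + D = -32*(-271) + 11 = 8672 + 11 = 8683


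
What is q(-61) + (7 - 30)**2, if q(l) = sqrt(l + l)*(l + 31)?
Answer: 529 - 30*I*sqrt(122) ≈ 529.0 - 331.36*I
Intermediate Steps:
q(l) = sqrt(2)*sqrt(l)*(31 + l) (q(l) = sqrt(2*l)*(31 + l) = (sqrt(2)*sqrt(l))*(31 + l) = sqrt(2)*sqrt(l)*(31 + l))
q(-61) + (7 - 30)**2 = sqrt(2)*sqrt(-61)*(31 - 61) + (7 - 30)**2 = sqrt(2)*(I*sqrt(61))*(-30) + (-23)**2 = -30*I*sqrt(122) + 529 = 529 - 30*I*sqrt(122)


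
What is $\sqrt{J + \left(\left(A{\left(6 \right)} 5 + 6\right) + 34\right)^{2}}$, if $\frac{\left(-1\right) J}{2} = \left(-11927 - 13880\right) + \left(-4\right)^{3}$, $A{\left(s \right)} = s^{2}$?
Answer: $\sqrt{100142} \approx 316.45$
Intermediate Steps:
$J = 51742$ ($J = - 2 \left(\left(-11927 - 13880\right) + \left(-4\right)^{3}\right) = - 2 \left(-25807 - 64\right) = \left(-2\right) \left(-25871\right) = 51742$)
$\sqrt{J + \left(\left(A{\left(6 \right)} 5 + 6\right) + 34\right)^{2}} = \sqrt{51742 + \left(\left(6^{2} \cdot 5 + 6\right) + 34\right)^{2}} = \sqrt{51742 + \left(\left(36 \cdot 5 + 6\right) + 34\right)^{2}} = \sqrt{51742 + \left(\left(180 + 6\right) + 34\right)^{2}} = \sqrt{51742 + \left(186 + 34\right)^{2}} = \sqrt{51742 + 220^{2}} = \sqrt{51742 + 48400} = \sqrt{100142}$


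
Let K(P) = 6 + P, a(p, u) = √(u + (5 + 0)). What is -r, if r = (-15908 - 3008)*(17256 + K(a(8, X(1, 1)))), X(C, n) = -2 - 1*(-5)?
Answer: 326527992 + 37832*√2 ≈ 3.2658e+8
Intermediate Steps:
X(C, n) = 3 (X(C, n) = -2 + 5 = 3)
a(p, u) = √(5 + u) (a(p, u) = √(u + 5) = √(5 + u))
r = -326527992 - 37832*√2 (r = (-15908 - 3008)*(17256 + (6 + √(5 + 3))) = -18916*(17256 + (6 + √8)) = -18916*(17256 + (6 + 2*√2)) = -18916*(17262 + 2*√2) = -326527992 - 37832*√2 ≈ -3.2658e+8)
-r = -(-326527992 - 37832*√2) = 326527992 + 37832*√2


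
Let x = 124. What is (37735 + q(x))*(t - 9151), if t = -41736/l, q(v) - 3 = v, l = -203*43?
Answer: -3022801480666/8729 ≈ -3.4629e+8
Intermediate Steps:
l = -8729
q(v) = 3 + v
t = 41736/8729 (t = -41736/(-8729) = -41736*(-1/8729) = 41736/8729 ≈ 4.7813)
(37735 + q(x))*(t - 9151) = (37735 + (3 + 124))*(41736/8729 - 9151) = (37735 + 127)*(-79837343/8729) = 37862*(-79837343/8729) = -3022801480666/8729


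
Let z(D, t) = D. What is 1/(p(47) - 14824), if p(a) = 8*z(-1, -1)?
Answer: -1/14832 ≈ -6.7422e-5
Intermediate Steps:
p(a) = -8 (p(a) = 8*(-1) = -8)
1/(p(47) - 14824) = 1/(-8 - 14824) = 1/(-14832) = -1/14832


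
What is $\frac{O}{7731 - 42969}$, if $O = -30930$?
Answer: $\frac{5155}{5873} \approx 0.87775$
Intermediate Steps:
$\frac{O}{7731 - 42969} = - \frac{30930}{7731 - 42969} = - \frac{30930}{-35238} = \left(-30930\right) \left(- \frac{1}{35238}\right) = \frac{5155}{5873}$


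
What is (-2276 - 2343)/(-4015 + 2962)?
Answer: 4619/1053 ≈ 4.3865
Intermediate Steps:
(-2276 - 2343)/(-4015 + 2962) = -4619/(-1053) = -4619*(-1/1053) = 4619/1053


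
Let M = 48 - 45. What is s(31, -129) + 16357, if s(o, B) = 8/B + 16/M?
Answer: 2110733/129 ≈ 16362.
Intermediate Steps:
M = 3
s(o, B) = 16/3 + 8/B (s(o, B) = 8/B + 16/3 = 16/3 + 8/B)
s(31, -129) + 16357 = (16/3 + 8/(-129)) + 16357 = (16/3 + 8*(-1/129)) + 16357 = (16/3 - 8/129) + 16357 = 680/129 + 16357 = 2110733/129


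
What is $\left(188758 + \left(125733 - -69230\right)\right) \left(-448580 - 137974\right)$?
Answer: $-225073087434$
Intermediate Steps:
$\left(188758 + \left(125733 - -69230\right)\right) \left(-448580 - 137974\right) = \left(188758 + \left(125733 + 69230\right)\right) \left(-586554\right) = \left(188758 + 194963\right) \left(-586554\right) = 383721 \left(-586554\right) = -225073087434$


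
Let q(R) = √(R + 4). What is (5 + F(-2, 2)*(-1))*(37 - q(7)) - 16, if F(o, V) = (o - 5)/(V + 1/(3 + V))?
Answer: 3154/11 - 90*√11/11 ≈ 259.59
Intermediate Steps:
q(R) = √(4 + R)
F(o, V) = (-5 + o)/(V + 1/(3 + V))
(5 + F(-2, 2)*(-1))*(37 - q(7)) - 16 = (5 + ((-15 - 5*2 + 3*(-2) + 2*(-2))/(1 + 2² + 3*2))*(-1))*(37 - √(4 + 7)) - 16 = (5 + ((-15 - 10 - 6 - 4)/(1 + 4 + 6))*(-1))*(37 - √11) - 16 = (5 + (-35/11)*(-1))*(37 - √11) - 16 = (5 + ((1/11)*(-35))*(-1))*(37 - √11) - 16 = (5 - 35/11*(-1))*(37 - √11) - 16 = (5 + 35/11)*(37 - √11) - 16 = 90*(37 - √11)/11 - 16 = (3330/11 - 90*√11/11) - 16 = 3154/11 - 90*√11/11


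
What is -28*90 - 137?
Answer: -2657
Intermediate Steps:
-28*90 - 137 = -2520 - 137 = -2657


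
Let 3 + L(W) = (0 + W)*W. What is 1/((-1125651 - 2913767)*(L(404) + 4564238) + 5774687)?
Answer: -1/19096144888831 ≈ -5.2367e-14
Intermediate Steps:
L(W) = -3 + W**2 (L(W) = -3 + (0 + W)*W = -3 + W*W = -3 + W**2)
1/((-1125651 - 2913767)*(L(404) + 4564238) + 5774687) = 1/((-1125651 - 2913767)*((-3 + 404**2) + 4564238) + 5774687) = 1/(-4039418*((-3 + 163216) + 4564238) + 5774687) = 1/(-4039418*(163213 + 4564238) + 5774687) = 1/(-4039418*4727451 + 5774687) = 1/(-19096150663518 + 5774687) = 1/(-19096144888831) = -1/19096144888831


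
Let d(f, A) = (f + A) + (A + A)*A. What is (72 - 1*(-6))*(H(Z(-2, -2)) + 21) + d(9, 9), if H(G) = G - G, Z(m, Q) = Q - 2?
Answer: 1818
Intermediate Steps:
Z(m, Q) = -2 + Q
d(f, A) = A + f + 2*A**2 (d(f, A) = (A + f) + (2*A)*A = (A + f) + 2*A**2 = A + f + 2*A**2)
H(G) = 0
(72 - 1*(-6))*(H(Z(-2, -2)) + 21) + d(9, 9) = (72 - 1*(-6))*(0 + 21) + (9 + 9 + 2*9**2) = (72 + 6)*21 + (9 + 9 + 2*81) = 78*21 + (9 + 9 + 162) = 1638 + 180 = 1818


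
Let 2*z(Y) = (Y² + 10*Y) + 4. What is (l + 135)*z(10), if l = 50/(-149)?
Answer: 2046630/149 ≈ 13736.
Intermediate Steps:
z(Y) = 2 + Y²/2 + 5*Y (z(Y) = ((Y² + 10*Y) + 4)/2 = (4 + Y² + 10*Y)/2 = 2 + Y²/2 + 5*Y)
l = -50/149 (l = 50*(-1/149) = -50/149 ≈ -0.33557)
(l + 135)*z(10) = (-50/149 + 135)*(2 + (½)*10² + 5*10) = 20065*(2 + (½)*100 + 50)/149 = 20065*(2 + 50 + 50)/149 = (20065/149)*102 = 2046630/149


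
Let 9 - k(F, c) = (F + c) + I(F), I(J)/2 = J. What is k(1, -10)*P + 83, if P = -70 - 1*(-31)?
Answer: -541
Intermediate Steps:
P = -39 (P = -70 + 31 = -39)
I(J) = 2*J
k(F, c) = 9 - c - 3*F (k(F, c) = 9 - ((F + c) + 2*F) = 9 - (c + 3*F) = 9 + (-c - 3*F) = 9 - c - 3*F)
k(1, -10)*P + 83 = (9 - 1*(-10) - 3*1)*(-39) + 83 = (9 + 10 - 3)*(-39) + 83 = 16*(-39) + 83 = -624 + 83 = -541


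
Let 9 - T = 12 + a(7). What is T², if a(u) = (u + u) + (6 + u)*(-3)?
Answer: 484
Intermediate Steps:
a(u) = -18 - u (a(u) = 2*u + (-18 - 3*u) = -18 - u)
T = 22 (T = 9 - (12 + (-18 - 1*7)) = 9 - (12 + (-18 - 7)) = 9 - (12 - 25) = 9 - 1*(-13) = 9 + 13 = 22)
T² = 22² = 484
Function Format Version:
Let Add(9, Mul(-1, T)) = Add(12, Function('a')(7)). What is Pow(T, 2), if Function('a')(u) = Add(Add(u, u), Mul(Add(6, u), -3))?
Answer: 484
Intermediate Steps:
Function('a')(u) = Add(-18, Mul(-1, u)) (Function('a')(u) = Add(Mul(2, u), Add(-18, Mul(-3, u))) = Add(-18, Mul(-1, u)))
T = 22 (T = Add(9, Mul(-1, Add(12, Add(-18, Mul(-1, 7))))) = Add(9, Mul(-1, Add(12, Add(-18, -7)))) = Add(9, Mul(-1, Add(12, -25))) = Add(9, Mul(-1, -13)) = Add(9, 13) = 22)
Pow(T, 2) = Pow(22, 2) = 484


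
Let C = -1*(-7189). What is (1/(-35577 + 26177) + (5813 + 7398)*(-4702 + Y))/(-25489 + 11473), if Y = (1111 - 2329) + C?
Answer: -157588734599/131750400 ≈ -1196.1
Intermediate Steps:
C = 7189
Y = 5971 (Y = (1111 - 2329) + 7189 = -1218 + 7189 = 5971)
(1/(-35577 + 26177) + (5813 + 7398)*(-4702 + Y))/(-25489 + 11473) = (1/(-35577 + 26177) + (5813 + 7398)*(-4702 + 5971))/(-25489 + 11473) = (1/(-9400) + 13211*1269)/(-14016) = (-1/9400 + 16764759)*(-1/14016) = (157588734599/9400)*(-1/14016) = -157588734599/131750400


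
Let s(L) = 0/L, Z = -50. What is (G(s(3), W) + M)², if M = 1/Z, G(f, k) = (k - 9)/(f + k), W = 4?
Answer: 16129/10000 ≈ 1.6129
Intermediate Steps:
s(L) = 0
G(f, k) = (-9 + k)/(f + k)
M = -1/50 (M = 1/(-50) = -1/50 ≈ -0.020000)
(G(s(3), W) + M)² = ((-9 + 4)/(0 + 4) - 1/50)² = (-5/4 - 1/50)² = (-127/100)² = 16129/10000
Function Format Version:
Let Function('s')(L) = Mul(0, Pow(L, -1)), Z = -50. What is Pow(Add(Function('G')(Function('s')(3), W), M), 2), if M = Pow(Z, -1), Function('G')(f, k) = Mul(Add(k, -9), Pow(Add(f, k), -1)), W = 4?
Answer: Rational(16129, 10000) ≈ 1.6129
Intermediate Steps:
Function('s')(L) = 0
Function('G')(f, k) = Mul(Pow(Add(f, k), -1), Add(-9, k)) (Function('G')(f, k) = Mul(Add(-9, k), Pow(Add(f, k), -1)) = Mul(Pow(Add(f, k), -1), Add(-9, k)))
M = Rational(-1, 50) (M = Pow(-50, -1) = Rational(-1, 50) ≈ -0.020000)
Pow(Add(Function('G')(Function('s')(3), W), M), 2) = Pow(Add(Mul(Pow(Add(0, 4), -1), Add(-9, 4)), Rational(-1, 50)), 2) = Pow(Add(Mul(Pow(4, -1), -5), Rational(-1, 50)), 2) = Pow(Add(Mul(Rational(1, 4), -5), Rational(-1, 50)), 2) = Pow(Add(Rational(-5, 4), Rational(-1, 50)), 2) = Pow(Rational(-127, 100), 2) = Rational(16129, 10000)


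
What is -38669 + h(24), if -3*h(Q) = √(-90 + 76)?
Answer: -38669 - I*√14/3 ≈ -38669.0 - 1.2472*I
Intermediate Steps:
h(Q) = -I*√14/3 (h(Q) = -√(-90 + 76)/3 = -I*√14/3)
-38669 + h(24) = -38669 - I*√14/3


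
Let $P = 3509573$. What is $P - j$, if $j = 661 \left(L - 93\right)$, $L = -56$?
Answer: $3608062$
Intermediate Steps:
$j = -98489$ ($j = 661 \left(-56 - 93\right) = 661 \left(-149\right) = -98489$)
$P - j = 3509573 - -98489 = 3509573 + 98489 = 3608062$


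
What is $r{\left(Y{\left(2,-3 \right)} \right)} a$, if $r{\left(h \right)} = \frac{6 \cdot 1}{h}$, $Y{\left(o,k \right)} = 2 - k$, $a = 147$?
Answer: $\frac{882}{5} \approx 176.4$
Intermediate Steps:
$r{\left(h \right)} = \frac{6}{h}$
$r{\left(Y{\left(2,-3 \right)} \right)} a = \frac{6}{2 - -3} \cdot 147 = \frac{6}{2 + 3} \cdot 147 = \frac{6}{5} \cdot 147 = \frac{882}{5}$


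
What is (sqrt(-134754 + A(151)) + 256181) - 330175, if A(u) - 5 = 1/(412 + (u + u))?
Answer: -73994 + I*sqrt(68694500490)/714 ≈ -73994.0 + 367.08*I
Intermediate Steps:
A(u) = 5 + 1/(412 + 2*u) (A(u) = 5 + 1/(412 + (u + u)) = 5 + 1/(412 + 2*u))
(sqrt(-134754 + A(151)) + 256181) - 330175 = (sqrt(-134754 + (2061 + 10*151)/(2*(206 + 151))) + 256181) - 330175 = (sqrt(-134754 + (1/2)*(2061 + 1510)/357) + 256181) - 330175 = (sqrt(-134754 + (1/2)*(1/357)*3571) + 256181) - 330175 = (sqrt(-134754 + 3571/714) + 256181) - 330175 = (sqrt(-96210785/714) + 256181) - 330175 = (I*sqrt(68694500490)/714 + 256181) - 330175 = (256181 + I*sqrt(68694500490)/714) - 330175 = -73994 + I*sqrt(68694500490)/714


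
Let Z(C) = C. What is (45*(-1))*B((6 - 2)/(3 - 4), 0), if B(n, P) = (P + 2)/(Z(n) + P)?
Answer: 45/2 ≈ 22.500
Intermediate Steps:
B(n, P) = (2 + P)/(P + n) (B(n, P) = (P + 2)/(n + P) = (2 + P)/(P + n))
(45*(-1))*B((6 - 2)/(3 - 4), 0) = (45*(-1))*((2 + 0)/(0 + (6 - 2)/(3 - 4))) = -45*2/(0 + 4/(-1)) = -45*2/(0 + 4*(-1)) = -45*2/(0 - 4) = -45*2/(-4) = -(-45)*2/4 = -45*(-½) = 45/2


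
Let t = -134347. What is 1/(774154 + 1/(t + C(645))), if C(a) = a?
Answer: 133702/103505938107 ≈ 1.2917e-6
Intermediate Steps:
1/(774154 + 1/(t + C(645))) = 1/(774154 + 1/(-134347 + 645)) = 1/(774154 + 1/(-133702)) = 1/(774154 - 1/133702) = 1/(103505938107/133702) = 133702/103505938107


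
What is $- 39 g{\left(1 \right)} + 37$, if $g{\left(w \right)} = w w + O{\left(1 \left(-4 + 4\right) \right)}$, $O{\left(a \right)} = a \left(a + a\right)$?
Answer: $-2$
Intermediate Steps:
$O{\left(a \right)} = 2 a^{2}$ ($O{\left(a \right)} = a 2 a = 2 a^{2}$)
$g{\left(w \right)} = w^{2}$ ($g{\left(w \right)} = w w + 2 \left(1 \left(-4 + 4\right)\right)^{2} = w^{2} + 2 \left(1 \cdot 0\right)^{2} = w^{2} + 2 \cdot 0^{2} = w^{2} + 2 \cdot 0 = w^{2} + 0 = w^{2}$)
$- 39 g{\left(1 \right)} + 37 = - 39 \cdot 1^{2} + 37 = \left(-39\right) 1 + 37 = -39 + 37 = -2$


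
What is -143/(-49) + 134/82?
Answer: 9146/2009 ≈ 4.5525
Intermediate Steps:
-143/(-49) + 134/82 = -143*(-1/49) + 134*(1/82) = 143/49 + 67/41 = 9146/2009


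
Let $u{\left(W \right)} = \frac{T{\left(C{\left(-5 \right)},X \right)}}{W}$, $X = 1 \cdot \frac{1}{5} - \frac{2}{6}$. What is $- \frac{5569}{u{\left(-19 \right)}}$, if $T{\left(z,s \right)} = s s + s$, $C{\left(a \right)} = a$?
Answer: $- \frac{23807475}{26} \approx -9.1567 \cdot 10^{5}$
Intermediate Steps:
$X = - \frac{2}{15}$ ($X = 1 \cdot \frac{1}{5} - \frac{1}{3} = \frac{1}{5} - \frac{1}{3} = - \frac{2}{15} \approx -0.13333$)
$T{\left(z,s \right)} = s + s^{2}$ ($T{\left(z,s \right)} = s^{2} + s = s + s^{2}$)
$u{\left(W \right)} = - \frac{26}{225 W}$ ($u{\left(W \right)} = \frac{\left(- \frac{2}{15}\right) \left(1 - \frac{2}{15}\right)}{W} = \frac{\left(- \frac{2}{15}\right) \frac{13}{15}}{W} = - \frac{26}{225 W}$)
$- \frac{5569}{u{\left(-19 \right)}} = - \frac{5569}{\left(- \frac{26}{225}\right) \frac{1}{-19}} = - \frac{5569}{\left(- \frac{26}{225}\right) \left(- \frac{1}{19}\right)} = - \frac{5569}{\frac{26}{4275}} = \left(-5569\right) \frac{4275}{26} = - \frac{23807475}{26}$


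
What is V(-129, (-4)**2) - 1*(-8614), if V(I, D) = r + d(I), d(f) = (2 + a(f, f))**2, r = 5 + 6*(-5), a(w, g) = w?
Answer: 24718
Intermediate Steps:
r = -25 (r = 5 - 30 = -25)
d(f) = (2 + f)**2
V(I, D) = -25 + (2 + I)**2
V(-129, (-4)**2) - 1*(-8614) = (-25 + (2 - 129)**2) - 1*(-8614) = (-25 + (-127)**2) + 8614 = (-25 + 16129) + 8614 = 16104 + 8614 = 24718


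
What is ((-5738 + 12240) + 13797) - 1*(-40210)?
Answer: 60509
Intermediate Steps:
((-5738 + 12240) + 13797) - 1*(-40210) = (6502 + 13797) + 40210 = 20299 + 40210 = 60509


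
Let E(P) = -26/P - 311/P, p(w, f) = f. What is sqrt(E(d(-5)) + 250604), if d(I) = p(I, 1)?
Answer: sqrt(250267) ≈ 500.27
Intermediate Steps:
d(I) = 1
E(P) = -337/P
sqrt(E(d(-5)) + 250604) = sqrt(-337/1 + 250604) = sqrt(-337*1 + 250604) = sqrt(-337 + 250604) = sqrt(250267)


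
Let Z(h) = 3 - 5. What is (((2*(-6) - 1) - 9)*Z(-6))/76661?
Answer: 44/76661 ≈ 0.00057396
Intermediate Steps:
Z(h) = -2
(((2*(-6) - 1) - 9)*Z(-6))/76661 = (((2*(-6) - 1) - 9)*(-2))/76661 = (((-12 - 1) - 9)*(-2))*(1/76661) = ((-13 - 9)*(-2))*(1/76661) = -22*(-2)*(1/76661) = 44*(1/76661) = 44/76661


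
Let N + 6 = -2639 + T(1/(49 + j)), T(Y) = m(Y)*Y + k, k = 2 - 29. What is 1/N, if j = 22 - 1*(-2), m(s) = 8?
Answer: -73/195048 ≈ -0.00037427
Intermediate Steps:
k = -27
j = 24 (j = 22 + 2 = 24)
T(Y) = -27 + 8*Y (T(Y) = 8*Y - 27 = -27 + 8*Y)
N = -195048/73 (N = -6 + (-2639 + (-27 + 8/(49 + 24))) = -6 + (-2639 + (-27 + 8/73)) = -6 + (-2639 - 1963/73) = -6 - 194610/73 = -195048/73 ≈ -2671.9)
1/N = 1/(-195048/73) = -73/195048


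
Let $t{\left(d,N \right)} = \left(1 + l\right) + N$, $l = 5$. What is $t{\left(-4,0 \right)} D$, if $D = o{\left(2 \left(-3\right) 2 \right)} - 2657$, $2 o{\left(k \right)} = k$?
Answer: $-15978$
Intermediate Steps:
$o{\left(k \right)} = \frac{k}{2}$
$t{\left(d,N \right)} = 6 + N$ ($t{\left(d,N \right)} = \left(1 + 5\right) + N = 6 + N$)
$D = -2663$ ($D = \frac{2 \left(-3\right) 2}{2} - 2657 = \frac{\left(-6\right) 2}{2} - 2657 = \frac{1}{2} \left(-12\right) - 2657 = -6 - 2657 = -2663$)
$t{\left(-4,0 \right)} D = \left(6 + 0\right) \left(-2663\right) = 6 \left(-2663\right) = -15978$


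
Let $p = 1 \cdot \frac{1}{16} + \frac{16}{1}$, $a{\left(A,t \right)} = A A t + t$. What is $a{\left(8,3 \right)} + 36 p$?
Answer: $\frac{3093}{4} \approx 773.25$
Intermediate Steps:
$a{\left(A,t \right)} = t + t A^{2}$ ($a{\left(A,t \right)} = A^{2} t + t = t A^{2} + t = t + t A^{2}$)
$p = \frac{257}{16}$ ($p = 1 \cdot \frac{1}{16} + 16 \cdot 1 = \frac{1}{16} + 16 = \frac{257}{16} \approx 16.063$)
$a{\left(8,3 \right)} + 36 p = 3 \left(1 + 8^{2}\right) + 36 \cdot \frac{257}{16} = 3 \left(1 + 64\right) + \frac{2313}{4} = 3 \cdot 65 + \frac{2313}{4} = 195 + \frac{2313}{4} = \frac{3093}{4}$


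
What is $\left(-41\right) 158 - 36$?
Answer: $-6514$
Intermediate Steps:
$\left(-41\right) 158 - 36 = -6478 - 36 = -6514$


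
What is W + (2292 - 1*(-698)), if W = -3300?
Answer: -310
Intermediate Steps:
W + (2292 - 1*(-698)) = -3300 + (2292 - 1*(-698)) = -3300 + (2292 + 698) = -3300 + 2990 = -310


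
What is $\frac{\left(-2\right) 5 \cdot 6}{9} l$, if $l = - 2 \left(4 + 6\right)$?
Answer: $\frac{400}{3} \approx 133.33$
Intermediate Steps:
$l = -20$ ($l = \left(-2\right) 10 = -20$)
$\frac{\left(-2\right) 5 \cdot 6}{9} l = \frac{\left(-2\right) 5 \cdot 6}{9} \left(-20\right) = \frac{\left(-10\right) 6}{9} \left(-20\right) = \frac{1}{9} \left(-60\right) \left(-20\right) = \left(- \frac{20}{3}\right) \left(-20\right) = \frac{400}{3}$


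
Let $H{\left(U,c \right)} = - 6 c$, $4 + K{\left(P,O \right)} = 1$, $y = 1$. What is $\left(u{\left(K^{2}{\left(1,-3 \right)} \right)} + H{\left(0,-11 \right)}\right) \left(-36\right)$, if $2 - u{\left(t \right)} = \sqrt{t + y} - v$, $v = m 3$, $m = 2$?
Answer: $-2664 + 36 \sqrt{10} \approx -2550.2$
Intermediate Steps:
$K{\left(P,O \right)} = -3$ ($K{\left(P,O \right)} = -4 + 1 = -3$)
$v = 6$ ($v = 2 \cdot 3 = 6$)
$u{\left(t \right)} = 8 - \sqrt{1 + t}$ ($u{\left(t \right)} = 2 - \left(\sqrt{t + 1} - 6\right) = 2 - \left(\sqrt{1 + t} - 6\right) = 2 - \left(-6 + \sqrt{1 + t}\right) = 8 - \sqrt{1 + t}$)
$\left(u{\left(K^{2}{\left(1,-3 \right)} \right)} + H{\left(0,-11 \right)}\right) \left(-36\right) = \left(\left(8 - \sqrt{1 + \left(-3\right)^{2}}\right) - -66\right) \left(-36\right) = \left(\left(8 - \sqrt{1 + 9}\right) + 66\right) \left(-36\right) = \left(\left(8 - \sqrt{10}\right) + 66\right) \left(-36\right) = \left(74 - \sqrt{10}\right) \left(-36\right) = -2664 + 36 \sqrt{10}$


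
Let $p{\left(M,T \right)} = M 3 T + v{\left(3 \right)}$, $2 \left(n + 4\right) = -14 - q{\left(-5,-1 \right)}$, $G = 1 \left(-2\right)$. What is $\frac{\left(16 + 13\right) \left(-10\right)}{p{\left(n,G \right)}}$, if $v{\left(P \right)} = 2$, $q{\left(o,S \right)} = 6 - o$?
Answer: $- \frac{290}{101} \approx -2.8713$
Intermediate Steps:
$G = -2$
$n = - \frac{33}{2}$ ($n = -4 + \frac{-14 - \left(6 - -5\right)}{2} = -4 + \frac{-14 - \left(6 + 5\right)}{2} = -4 + \frac{-14 - 11}{2} = -4 + \frac{1}{2} \left(-25\right) = -4 - \frac{25}{2} = - \frac{33}{2} \approx -16.5$)
$p{\left(M,T \right)} = 2 + 3 M T$ ($p{\left(M,T \right)} = M 3 T + 2 = 3 M T + 2 = 2 + 3 M T$)
$\frac{\left(16 + 13\right) \left(-10\right)}{p{\left(n,G \right)}} = \frac{\left(16 + 13\right) \left(-10\right)}{2 + 3 \left(- \frac{33}{2}\right) \left(-2\right)} = \frac{29 \left(-10\right)}{2 + 99} = - \frac{290}{101}$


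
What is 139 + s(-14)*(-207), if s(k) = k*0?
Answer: 139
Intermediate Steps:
s(k) = 0
139 + s(-14)*(-207) = 139 + 0*(-207) = 139 + 0 = 139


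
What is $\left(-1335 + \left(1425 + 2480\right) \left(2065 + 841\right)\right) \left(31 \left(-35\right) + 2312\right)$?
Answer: $13922272065$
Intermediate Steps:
$\left(-1335 + \left(1425 + 2480\right) \left(2065 + 841\right)\right) \left(31 \left(-35\right) + 2312\right) = \left(-1335 + 3905 \cdot 2906\right) \left(-1085 + 2312\right) = \left(-1335 + 11347930\right) 1227 = 11346595 \cdot 1227 = 13922272065$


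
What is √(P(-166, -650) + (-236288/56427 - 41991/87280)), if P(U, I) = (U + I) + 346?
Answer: I*√719571449549833382145/1231237140 ≈ 21.787*I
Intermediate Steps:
P(U, I) = 346 + I + U (P(U, I) = (I + U) + 346 = 346 + I + U)
√(P(-166, -650) + (-236288/56427 - 41991/87280)) = √((346 - 650 - 166) + (-236288/56427 - 41991/87280)) = √(-470 + (-236288*1/56427 - 41991*1/87280)) = √(-470 + (-236288/56427 - 41991/87280)) = √(-470 - 22992642797/4924948560) = √(-2337718465997/4924948560) = I*√719571449549833382145/1231237140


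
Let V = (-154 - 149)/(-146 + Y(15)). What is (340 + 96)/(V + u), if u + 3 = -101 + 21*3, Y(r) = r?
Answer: -14279/1267 ≈ -11.270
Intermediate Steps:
u = -41 (u = -3 + (-101 + 21*3) = -3 + (-101 + 63) = -3 - 38 = -41)
V = 303/131 (V = (-154 - 149)/(-146 + 15) = -303/(-131) = -303*(-1/131) = 303/131 ≈ 2.3130)
(340 + 96)/(V + u) = (340 + 96)/(303/131 - 41) = 436/(-5068/131) = 436*(-131/5068) = -14279/1267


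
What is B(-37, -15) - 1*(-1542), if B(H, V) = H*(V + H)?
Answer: 3466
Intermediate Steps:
B(H, V) = H*(H + V)
B(-37, -15) - 1*(-1542) = -37*(-37 - 15) - 1*(-1542) = -37*(-52) + 1542 = 1924 + 1542 = 3466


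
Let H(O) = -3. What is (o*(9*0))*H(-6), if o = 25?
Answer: 0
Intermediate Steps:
(o*(9*0))*H(-6) = (25*(9*0))*(-3) = (25*0)*(-3) = 0*(-3) = 0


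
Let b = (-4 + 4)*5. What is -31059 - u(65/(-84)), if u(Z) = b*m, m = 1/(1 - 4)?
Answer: -31059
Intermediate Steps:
b = 0 (b = 0*5 = 0)
m = -⅓ (m = 1/(-3) = -⅓ ≈ -0.33333)
u(Z) = 0 (u(Z) = 0*(-⅓) = 0)
-31059 - u(65/(-84)) = -31059 - 1*0 = -31059 + 0 = -31059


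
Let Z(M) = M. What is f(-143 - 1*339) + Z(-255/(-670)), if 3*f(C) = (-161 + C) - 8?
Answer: -29027/134 ≈ -216.62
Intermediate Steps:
f(C) = -169/3 + C/3 (f(C) = ((-161 + C) - 8)/3 = (-169 + C)/3 = -169/3 + C/3)
f(-143 - 1*339) + Z(-255/(-670)) = (-169/3 + (-143 - 1*339)/3) - 255/(-670) = (-169/3 + (-143 - 339)/3) - 255*(-1/670) = (-169/3 + (⅓)*(-482)) + 51/134 = (-169/3 - 482/3) + 51/134 = -217 + 51/134 = -29027/134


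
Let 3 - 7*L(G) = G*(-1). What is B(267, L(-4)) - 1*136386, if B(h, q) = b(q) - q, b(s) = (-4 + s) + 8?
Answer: -136382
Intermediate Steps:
L(G) = 3/7 + G/7 (L(G) = 3/7 - G*(-1)/7 = 3/7 - (-1)*G/7 = 3/7 + G/7)
b(s) = 4 + s
B(h, q) = 4 (B(h, q) = (4 + q) - q = 4)
B(267, L(-4)) - 1*136386 = 4 - 1*136386 = 4 - 136386 = -136382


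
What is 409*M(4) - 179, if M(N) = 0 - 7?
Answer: -3042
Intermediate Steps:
M(N) = -7
409*M(4) - 179 = 409*(-7) - 179 = -2863 - 179 = -3042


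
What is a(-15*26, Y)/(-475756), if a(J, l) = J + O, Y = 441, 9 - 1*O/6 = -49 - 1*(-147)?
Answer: 231/118939 ≈ 0.0019422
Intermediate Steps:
O = -534 (O = 54 - 6*(-49 - 1*(-147)) = 54 - 6*(-49 + 147) = 54 - 6*98 = 54 - 588 = -534)
a(J, l) = -534 + J (a(J, l) = J - 534 = -534 + J)
a(-15*26, Y)/(-475756) = (-534 - 15*26)/(-475756) = (-534 - 390)*(-1/475756) = -924*(-1/475756) = 231/118939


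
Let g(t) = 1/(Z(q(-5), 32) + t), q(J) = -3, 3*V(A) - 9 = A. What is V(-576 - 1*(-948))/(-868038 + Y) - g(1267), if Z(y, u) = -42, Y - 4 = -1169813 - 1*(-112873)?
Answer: -2080549/2358093150 ≈ -0.00088230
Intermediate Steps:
Y = -1056936 (Y = 4 + (-1169813 - 1*(-112873)) = 4 + (-1169813 + 112873) = 4 - 1056940 = -1056936)
V(A) = 3 + A/3
g(t) = 1/(-42 + t)
V(-576 - 1*(-948))/(-868038 + Y) - g(1267) = (3 + (-576 - 1*(-948))/3)/(-868038 - 1056936) - 1/(-42 + 1267) = (3 + (-576 + 948)/3)/(-1924974) - 1/1225 = (3 + (1/3)*372)*(-1/1924974) - 1*1/1225 = (3 + 124)*(-1/1924974) - 1/1225 = 127*(-1/1924974) - 1/1225 = -127/1924974 - 1/1225 = -2080549/2358093150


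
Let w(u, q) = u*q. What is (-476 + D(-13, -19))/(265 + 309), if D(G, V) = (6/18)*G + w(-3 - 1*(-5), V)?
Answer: -1555/1722 ≈ -0.90302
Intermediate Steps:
w(u, q) = q*u
D(G, V) = 2*V + G/3 (D(G, V) = (6/18)*G + V*(-3 - 1*(-5)) = (6*(1/18))*G + V*(-3 + 5) = G/3 + V*2 = G/3 + 2*V = 2*V + G/3)
(-476 + D(-13, -19))/(265 + 309) = (-476 + (2*(-19) + (1/3)*(-13)))/(265 + 309) = (-476 + (-38 - 13/3))/574 = (-476 - 127/3)*(1/574) = -1555/3*1/574 = -1555/1722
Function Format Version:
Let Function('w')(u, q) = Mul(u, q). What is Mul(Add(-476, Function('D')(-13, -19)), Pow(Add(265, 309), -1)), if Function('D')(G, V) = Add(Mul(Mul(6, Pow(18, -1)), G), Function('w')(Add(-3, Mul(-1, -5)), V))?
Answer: Rational(-1555, 1722) ≈ -0.90302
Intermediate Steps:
Function('w')(u, q) = Mul(q, u)
Function('D')(G, V) = Add(Mul(2, V), Mul(Rational(1, 3), G)) (Function('D')(G, V) = Add(Mul(Mul(6, Pow(18, -1)), G), Mul(V, Add(-3, Mul(-1, -5)))) = Add(Mul(Mul(6, Rational(1, 18)), G), Mul(V, Add(-3, 5))) = Add(Mul(Rational(1, 3), G), Mul(V, 2)) = Add(Mul(Rational(1, 3), G), Mul(2, V)) = Add(Mul(2, V), Mul(Rational(1, 3), G)))
Mul(Add(-476, Function('D')(-13, -19)), Pow(Add(265, 309), -1)) = Mul(Add(-476, Add(Mul(2, -19), Mul(Rational(1, 3), -13))), Pow(Add(265, 309), -1)) = Mul(Add(-476, Add(-38, Rational(-13, 3))), Pow(574, -1)) = Mul(Add(-476, Rational(-127, 3)), Rational(1, 574)) = Mul(Rational(-1555, 3), Rational(1, 574)) = Rational(-1555, 1722)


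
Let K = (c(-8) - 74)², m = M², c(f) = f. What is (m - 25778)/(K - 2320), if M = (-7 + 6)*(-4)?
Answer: -12881/2202 ≈ -5.8497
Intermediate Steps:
M = 4 (M = -1*(-4) = 4)
m = 16 (m = 4² = 16)
K = 6724 (K = (-8 - 74)² = (-82)² = 6724)
(m - 25778)/(K - 2320) = (16 - 25778)/(6724 - 2320) = -25762/4404 = -25762*1/4404 = -12881/2202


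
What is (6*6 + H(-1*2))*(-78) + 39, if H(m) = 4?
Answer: -3081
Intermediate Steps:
(6*6 + H(-1*2))*(-78) + 39 = (6*6 + 4)*(-78) + 39 = (36 + 4)*(-78) + 39 = 40*(-78) + 39 = -3120 + 39 = -3081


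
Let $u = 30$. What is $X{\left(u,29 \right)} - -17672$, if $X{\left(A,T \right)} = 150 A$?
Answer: $22172$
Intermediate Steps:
$X{\left(u,29 \right)} - -17672 = 150 \cdot 30 - -17672 = 4500 + 17672 = 22172$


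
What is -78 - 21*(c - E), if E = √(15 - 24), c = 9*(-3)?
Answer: 489 + 63*I ≈ 489.0 + 63.0*I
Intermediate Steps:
c = -27
E = 3*I (E = √(-9) = 3*I ≈ 3.0*I)
-78 - 21*(c - E) = -78 - 21*(-27 - 3*I) = -78 + (567 + 63*I) = 489 + 63*I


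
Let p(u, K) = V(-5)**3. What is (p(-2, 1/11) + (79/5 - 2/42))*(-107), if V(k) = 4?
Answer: -896018/105 ≈ -8533.5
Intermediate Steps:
p(u, K) = 64 (p(u, K) = 4**3 = 64)
(p(-2, 1/11) + (79/5 - 2/42))*(-107) = (64 + (79/5 - 2/42))*(-107) = (64 + (79*(1/5) - 2*1/42))*(-107) = (64 + (79/5 - 1/21))*(-107) = (64 + 1654/105)*(-107) = (8374/105)*(-107) = -896018/105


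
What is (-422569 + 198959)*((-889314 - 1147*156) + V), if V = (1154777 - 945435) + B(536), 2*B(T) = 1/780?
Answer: 29961285634279/156 ≈ 1.9206e+11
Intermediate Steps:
B(T) = 1/1560 (B(T) = (½)/780 = (½)*(1/780) = 1/1560)
V = 326573521/1560 (V = (1154777 - 945435) + 1/1560 = 209342 + 1/1560 = 326573521/1560 ≈ 2.0934e+5)
(-422569 + 198959)*((-889314 - 1147*156) + V) = (-422569 + 198959)*((-889314 - 1147*156) + 326573521/1560) = -223610*((-889314 - 178932) + 326573521/1560) = -223610*(-1068246 + 326573521/1560) = -223610*(-1339890239/1560) = 29961285634279/156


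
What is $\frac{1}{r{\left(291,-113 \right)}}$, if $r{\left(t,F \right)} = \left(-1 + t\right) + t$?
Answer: $\frac{1}{581} \approx 0.0017212$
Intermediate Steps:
$r{\left(t,F \right)} = -1 + 2 t$
$\frac{1}{r{\left(291,-113 \right)}} = \frac{1}{-1 + 2 \cdot 291} = \frac{1}{-1 + 582} = \frac{1}{581}$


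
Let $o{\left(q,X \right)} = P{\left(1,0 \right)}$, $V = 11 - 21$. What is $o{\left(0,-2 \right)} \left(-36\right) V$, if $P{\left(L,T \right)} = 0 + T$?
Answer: $0$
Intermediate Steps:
$P{\left(L,T \right)} = T$
$V = -10$ ($V = 11 - 21 = -10$)
$o{\left(q,X \right)} = 0$
$o{\left(0,-2 \right)} \left(-36\right) V = 0 \left(-36\right) \left(-10\right) = 0 \left(-10\right) = 0$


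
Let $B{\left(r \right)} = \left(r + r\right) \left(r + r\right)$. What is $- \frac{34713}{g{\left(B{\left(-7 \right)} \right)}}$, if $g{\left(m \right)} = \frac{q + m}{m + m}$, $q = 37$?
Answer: $- \frac{13607496}{233} \approx -58401.0$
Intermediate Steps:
$B{\left(r \right)} = 4 r^{2}$ ($B{\left(r \right)} = 2 r 2 r = 4 r^{2}$)
$g{\left(m \right)} = \frac{37 + m}{2 m}$ ($g{\left(m \right)} = \frac{37 + m}{m + m} = \frac{37 + m}{2 m}$)
$- \frac{34713}{g{\left(B{\left(-7 \right)} \right)}} = - \frac{34713}{\frac{1}{2} \frac{1}{4 \left(-7\right)^{2}} \left(37 + 4 \left(-7\right)^{2}\right)} = - \frac{34713}{\frac{1}{2} \frac{1}{4 \cdot 49} \left(37 + 4 \cdot 49\right)} = - \frac{34713}{\frac{1}{2} \cdot \frac{1}{196} \left(37 + 196\right)} = - \frac{34713}{\frac{1}{2} \cdot \frac{1}{196} \cdot 233} = - \frac{34713}{\frac{233}{392}} = \left(-34713\right) \frac{392}{233} = - \frac{13607496}{233}$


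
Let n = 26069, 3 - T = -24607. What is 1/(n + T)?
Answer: 1/50679 ≈ 1.9732e-5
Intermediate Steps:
T = 24610 (T = 3 - 1*(-24607) = 3 + 24607 = 24610)
1/(n + T) = 1/(26069 + 24610) = 1/50679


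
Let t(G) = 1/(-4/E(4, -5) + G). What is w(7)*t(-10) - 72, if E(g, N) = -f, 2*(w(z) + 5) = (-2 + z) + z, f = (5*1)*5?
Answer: -17737/246 ≈ -72.102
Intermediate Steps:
f = 25 (f = 5*5 = 25)
w(z) = -6 + z (w(z) = -5 + ((-2 + z) + z)/2 = -5 + (-2 + 2*z)/2 = -5 + (-1 + z) = -6 + z)
E(g, N) = -25 (E(g, N) = -1*25 = -25)
t(G) = 1/(4/25 + G) (t(G) = 1/(-4/(-25) + G) = 1/(-4*(-1/25) + G) = 1/(4/25 + G))
w(7)*t(-10) - 72 = (-6 + 7)*(25/(4 + 25*(-10))) - 72 = 1*(25/(4 - 250)) - 72 = 1*(25/(-246)) - 72 = 1*(25*(-1/246)) - 72 = 1*(-25/246) - 72 = -25/246 - 72 = -17737/246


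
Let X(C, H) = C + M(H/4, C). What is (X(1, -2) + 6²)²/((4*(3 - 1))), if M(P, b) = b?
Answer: 361/2 ≈ 180.50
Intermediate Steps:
X(C, H) = 2*C (X(C, H) = C + C = 2*C)
(X(1, -2) + 6²)²/((4*(3 - 1))) = (2*1 + 6²)²/((4*(3 - 1))) = (2 + 36)²/((4*2)) = 38²/8 = (⅛)*1444 = 361/2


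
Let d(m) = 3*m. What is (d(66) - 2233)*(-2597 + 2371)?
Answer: 459910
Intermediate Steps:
(d(66) - 2233)*(-2597 + 2371) = (3*66 - 2233)*(-2597 + 2371) = (198 - 2233)*(-226) = -2035*(-226) = 459910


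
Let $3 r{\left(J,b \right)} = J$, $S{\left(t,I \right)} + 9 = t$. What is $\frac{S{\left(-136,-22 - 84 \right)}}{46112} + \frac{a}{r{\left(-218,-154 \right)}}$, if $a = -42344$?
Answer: $\frac{2928833987}{5026208} \approx 582.71$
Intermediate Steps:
$S{\left(t,I \right)} = -9 + t$
$r{\left(J,b \right)} = \frac{J}{3}$
$\frac{S{\left(-136,-22 - 84 \right)}}{46112} + \frac{a}{r{\left(-218,-154 \right)}} = \frac{-9 - 136}{46112} - \frac{42344}{\frac{1}{3} \left(-218\right)} = \left(-145\right) \frac{1}{46112} - \frac{42344}{- \frac{218}{3}} = - \frac{145}{46112} - - \frac{63516}{109} = - \frac{145}{46112} + \frac{63516}{109} = \frac{2928833987}{5026208}$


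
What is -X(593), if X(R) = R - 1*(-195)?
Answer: -788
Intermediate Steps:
X(R) = 195 + R (X(R) = R + 195 = 195 + R)
-X(593) = -(195 + 593) = -1*788 = -788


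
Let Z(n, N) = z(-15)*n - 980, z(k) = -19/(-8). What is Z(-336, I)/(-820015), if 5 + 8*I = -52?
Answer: 254/117145 ≈ 0.0021683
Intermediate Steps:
z(k) = 19/8 (z(k) = -19*(-⅛) = 19/8)
I = -57/8 (I = -5/8 + (⅛)*(-52) = -5/8 - 13/2 = -57/8 ≈ -7.1250)
Z(n, N) = -980 + 19*n/8 (Z(n, N) = 19*n/8 - 980 = -980 + 19*n/8)
Z(-336, I)/(-820015) = (-980 + (19/8)*(-336))/(-820015) = (-980 - 798)*(-1/820015) = -1778*(-1/820015) = 254/117145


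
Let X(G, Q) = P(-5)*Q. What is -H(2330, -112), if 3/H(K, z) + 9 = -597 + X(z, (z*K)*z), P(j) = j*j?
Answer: -3/730687394 ≈ -4.1057e-9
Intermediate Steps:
P(j) = j²
X(G, Q) = 25*Q (X(G, Q) = (-5)²*Q = 25*Q)
H(K, z) = 3/(-606 + 25*K*z²) (H(K, z) = 3/(-9 + (-597 + 25*((z*K)*z))) = 3/(-9 + (-597 + 25*((K*z)*z))) = 3/(-9 + (-597 + 25*(K*z²))) = 3/(-9 + (-597 + 25*K*z²)) = 3/(-606 + 25*K*z²))
-H(2330, -112) = -3/(-606 + 25*2330*(-112)²) = -3/(-606 + 25*2330*12544) = -3/(-606 + 730688000) = -3/730687394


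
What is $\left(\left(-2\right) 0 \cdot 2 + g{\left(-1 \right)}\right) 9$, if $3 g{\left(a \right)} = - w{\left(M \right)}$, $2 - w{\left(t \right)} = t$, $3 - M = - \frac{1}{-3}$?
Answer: $2$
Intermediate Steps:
$M = \frac{8}{3}$ ($M = 3 - - \frac{1}{-3} = 3 - \left(-1\right) \left(- \frac{1}{3}\right) = 3 - \frac{1}{3} = \frac{8}{3} \approx 2.6667$)
$w{\left(t \right)} = 2 - t$
$g{\left(a \right)} = \frac{2}{9}$ ($g{\left(a \right)} = \frac{\left(-1\right) \left(2 - \frac{8}{3}\right)}{3} = \frac{\left(-1\right) \left(- \frac{2}{3}\right)}{3} = \frac{1}{3} \cdot \frac{2}{3} = \frac{2}{9}$)
$\left(\left(-2\right) 0 \cdot 2 + g{\left(-1 \right)}\right) 9 = \left(\left(-2\right) 0 \cdot 2 + \frac{2}{9}\right) 9 = \left(0 \cdot 2 + \frac{2}{9}\right) 9 = \left(0 + \frac{2}{9}\right) 9 = \frac{2}{9} \cdot 9 = 2$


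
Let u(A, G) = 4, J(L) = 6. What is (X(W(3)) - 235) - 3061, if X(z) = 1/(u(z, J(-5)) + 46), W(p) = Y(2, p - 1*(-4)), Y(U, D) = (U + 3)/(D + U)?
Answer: -164799/50 ≈ -3296.0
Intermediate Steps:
Y(U, D) = (3 + U)/(D + U)
W(p) = 5/(6 + p) (W(p) = (3 + 2)/((p - 1*(-4)) + 2) = 5/((p + 4) + 2) = 5/((4 + p) + 2) = 5/(6 + p))
X(z) = 1/50 (X(z) = 1/(4 + 46) = 1/50)
(X(W(3)) - 235) - 3061 = (1/50 - 235) - 3061 = -11749/50 - 3061 = -164799/50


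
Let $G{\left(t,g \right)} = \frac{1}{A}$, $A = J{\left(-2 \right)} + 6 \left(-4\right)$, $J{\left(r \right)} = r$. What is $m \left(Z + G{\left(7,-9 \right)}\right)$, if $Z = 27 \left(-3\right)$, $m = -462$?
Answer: $\frac{486717}{13} \approx 37440.0$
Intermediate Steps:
$A = -26$ ($A = -2 + 6 \left(-4\right) = -2 - 24 = -26$)
$G{\left(t,g \right)} = - \frac{1}{26}$ ($G{\left(t,g \right)} = \frac{1}{-26} = - \frac{1}{26}$)
$Z = -81$
$m \left(Z + G{\left(7,-9 \right)}\right) = - 462 \left(-81 - \frac{1}{26}\right) = \left(-462\right) \left(- \frac{2107}{26}\right) = \frac{486717}{13}$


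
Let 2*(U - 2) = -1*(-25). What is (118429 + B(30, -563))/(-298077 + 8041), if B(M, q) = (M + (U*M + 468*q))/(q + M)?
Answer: -15846419/38647297 ≈ -0.41003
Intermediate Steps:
U = 29/2 (U = 2 + (-1*(-25))/2 = 2 + (½)*25 = 2 + 25/2 = 29/2 ≈ 14.500)
B(M, q) = (468*q + 31*M/2)/(M + q) (B(M, q) = (M + (29*M/2 + 468*q))/(q + M) = (M + (468*q + 29*M/2))/(M + q) = (468*q + 31*M/2)/(M + q))
(118429 + B(30, -563))/(-298077 + 8041) = (118429 + (468*(-563) + (31/2)*30)/(30 - 563))/(-298077 + 8041) = (118429 + (-263484 + 465)/(-533))/(-290036) = (118429 - 1/533*(-263019))*(-1/290036) = (118429 + 263019/533)*(-1/290036) = (63385676/533)*(-1/290036) = -15846419/38647297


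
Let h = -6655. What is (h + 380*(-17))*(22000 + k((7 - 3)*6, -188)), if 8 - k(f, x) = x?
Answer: -291100540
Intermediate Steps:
k(f, x) = 8 - x
(h + 380*(-17))*(22000 + k((7 - 3)*6, -188)) = (-6655 + 380*(-17))*(22000 + (8 - 1*(-188))) = (-6655 - 6460)*(22000 + (8 + 188)) = -13115*(22000 + 196) = -13115*22196 = -291100540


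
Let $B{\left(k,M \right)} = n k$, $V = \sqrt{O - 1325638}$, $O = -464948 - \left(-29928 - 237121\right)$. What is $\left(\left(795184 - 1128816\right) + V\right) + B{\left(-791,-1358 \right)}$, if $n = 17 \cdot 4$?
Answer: $-387420 + i \sqrt{1523537} \approx -3.8742 \cdot 10^{5} + 1234.3 i$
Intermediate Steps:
$O = -197899$ ($O = -464948 - -267049 = -464948 + 267049 = -197899$)
$n = 68$
$V = i \sqrt{1523537}$ ($V = \sqrt{-197899 - 1325638} = \sqrt{-1523537} = i \sqrt{1523537} \approx 1234.3 i$)
$B{\left(k,M \right)} = 68 k$
$\left(\left(795184 - 1128816\right) + V\right) + B{\left(-791,-1358 \right)} = \left(\left(795184 - 1128816\right) + i \sqrt{1523537}\right) + 68 \left(-791\right) = \left(\left(795184 - 1128816\right) + i \sqrt{1523537}\right) - 53788 = \left(-333632 + i \sqrt{1523537}\right) - 53788 = -387420 + i \sqrt{1523537}$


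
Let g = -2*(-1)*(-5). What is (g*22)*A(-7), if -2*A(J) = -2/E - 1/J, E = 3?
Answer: -1210/21 ≈ -57.619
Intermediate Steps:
A(J) = ⅓ + 1/(2*J) (A(J) = -(-2/3 - 1/J)/2 = -(-2*⅓ - 1/J)/2 = -(-⅔ - 1/J)/2 = ⅓ + 1/(2*J))
g = -10 (g = 2*(-5) = -10)
(g*22)*A(-7) = (-10*22)*((⅙)*(3 + 2*(-7))/(-7)) = -110*(-1)*(3 - 14)/(3*7) = -110*(-1)*(-11)/(3*7) = -220*11/42 = -1210/21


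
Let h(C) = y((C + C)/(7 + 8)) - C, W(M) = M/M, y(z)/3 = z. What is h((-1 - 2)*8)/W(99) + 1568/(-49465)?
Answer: 710728/49465 ≈ 14.368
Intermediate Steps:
y(z) = 3*z
W(M) = 1
h(C) = -3*C/5 (h(C) = 3*((C + C)/(7 + 8)) - C = 3*((2*C)/15) - C = 3*((2*C)*(1/15)) - C = 3*(2*C/15) - C = 2*C/5 - C = -3*C/5)
h((-1 - 2)*8)/W(99) + 1568/(-49465) = -3*(-1 - 2)*8/5/1 + 1568/(-49465) = -(-9)*8/5*1 + 1568*(-1/49465) = -3/5*(-24)*1 - 1568/49465 = (72/5)*1 - 1568/49465 = 72/5 - 1568/49465 = 710728/49465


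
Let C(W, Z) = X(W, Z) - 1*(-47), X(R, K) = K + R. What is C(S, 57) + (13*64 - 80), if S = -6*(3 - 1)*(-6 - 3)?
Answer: 964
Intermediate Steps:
S = 108 (S = -12*(-9) = -6*(-18) = 108)
C(W, Z) = 47 + W + Z (C(W, Z) = (Z + W) - 1*(-47) = (W + Z) + 47 = 47 + W + Z)
C(S, 57) + (13*64 - 80) = (47 + 108 + 57) + (13*64 - 80) = 212 + (832 - 80) = 212 + 752 = 964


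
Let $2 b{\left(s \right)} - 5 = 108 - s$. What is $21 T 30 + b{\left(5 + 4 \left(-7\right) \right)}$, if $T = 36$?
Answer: $22748$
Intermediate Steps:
$b{\left(s \right)} = \frac{113}{2} - \frac{s}{2}$ ($b{\left(s \right)} = \frac{5}{2} + \frac{108 - s}{2} = \frac{5}{2} - \left(-54 + \frac{s}{2}\right) = \frac{113}{2} - \frac{s}{2}$)
$21 T 30 + b{\left(5 + 4 \left(-7\right) \right)} = 21 \cdot 36 \cdot 30 + \left(\frac{113}{2} - \frac{5 + 4 \left(-7\right)}{2}\right) = 756 \cdot 30 + \left(\frac{113}{2} - \frac{5 - 28}{2}\right) = 22680 + \left(\frac{113}{2} - - \frac{23}{2}\right) = 22680 + \left(\frac{113}{2} + \frac{23}{2}\right) = 22680 + 68 = 22748$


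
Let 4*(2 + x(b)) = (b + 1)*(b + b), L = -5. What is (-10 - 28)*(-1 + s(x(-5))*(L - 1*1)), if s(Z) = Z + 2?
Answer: 2318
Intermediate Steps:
x(b) = -2 + b*(1 + b)/2 (x(b) = -2 + ((b + 1)*(b + b))/4 = -2 + ((1 + b)*(2*b))/4 = -2 + (2*b*(1 + b))/4 = -2 + b*(1 + b)/2)
s(Z) = 2 + Z
(-10 - 28)*(-1 + s(x(-5))*(L - 1*1)) = (-10 - 28)*(-1 + (2 + (-2 + (1/2)*(-5) + (1/2)*(-5)**2))*(-5 - 1*1)) = -38*(-1 + (2 + (-2 - 5/2 + (1/2)*25))*(-5 - 1)) = -38*(-1 + (2 + (-2 - 5/2 + 25/2))*(-6)) = -38*(-1 + (2 + 8)*(-6)) = -38*(-1 + 10*(-6)) = -38*(-1 - 60) = -38*(-61) = 2318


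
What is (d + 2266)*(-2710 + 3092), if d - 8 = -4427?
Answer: -822446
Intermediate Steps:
d = -4419 (d = 8 - 4427 = -4419)
(d + 2266)*(-2710 + 3092) = (-4419 + 2266)*(-2710 + 3092) = -2153*382 = -822446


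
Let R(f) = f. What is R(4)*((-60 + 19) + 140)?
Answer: 396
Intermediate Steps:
R(4)*((-60 + 19) + 140) = 4*((-60 + 19) + 140) = 4*(-41 + 140) = 4*99 = 396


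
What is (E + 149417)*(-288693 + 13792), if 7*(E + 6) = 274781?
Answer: -363050204858/7 ≈ -5.1864e+10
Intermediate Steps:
E = 274739/7 (E = -6 + (⅐)*274781 = -6 + 274781/7 = 274739/7 ≈ 39248.)
(E + 149417)*(-288693 + 13792) = (274739/7 + 149417)*(-288693 + 13792) = (1320658/7)*(-274901) = -363050204858/7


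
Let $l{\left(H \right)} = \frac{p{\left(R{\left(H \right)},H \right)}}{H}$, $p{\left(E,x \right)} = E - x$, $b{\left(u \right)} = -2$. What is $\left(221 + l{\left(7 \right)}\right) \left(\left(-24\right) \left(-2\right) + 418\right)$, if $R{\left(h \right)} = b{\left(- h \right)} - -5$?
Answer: $\frac{719038}{7} \approx 1.0272 \cdot 10^{5}$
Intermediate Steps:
$R{\left(h \right)} = 3$ ($R{\left(h \right)} = -2 - -5 = -2 + 5 = 3$)
$l{\left(H \right)} = \frac{3 - H}{H}$
$\left(221 + l{\left(7 \right)}\right) \left(\left(-24\right) \left(-2\right) + 418\right) = \left(221 + \frac{3 - 7}{7}\right) \left(\left(-24\right) \left(-2\right) + 418\right) = \left(221 + \frac{3 - 7}{7}\right) \left(48 + 418\right) = \left(221 + \frac{1}{7} \left(-4\right)\right) 466 = \left(221 - \frac{4}{7}\right) 466 = \frac{1543}{7} \cdot 466 = \frac{719038}{7}$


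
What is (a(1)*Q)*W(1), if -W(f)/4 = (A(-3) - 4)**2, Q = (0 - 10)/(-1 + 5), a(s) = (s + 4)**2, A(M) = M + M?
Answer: 25000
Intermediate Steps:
A(M) = 2*M
a(s) = (4 + s)**2
Q = -5/2 (Q = -10/4 = -10*1/4 = -5/2 ≈ -2.5000)
W(f) = -400 (W(f) = -4*(2*(-3) - 4)**2 = -4*(-6 - 4)**2 = -4*(-10)**2 = -4*100 = -400)
(a(1)*Q)*W(1) = ((4 + 1)**2*(-5/2))*(-400) = (5**2*(-5/2))*(-400) = (25*(-5/2))*(-400) = -125/2*(-400) = 25000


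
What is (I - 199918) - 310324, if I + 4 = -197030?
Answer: -707276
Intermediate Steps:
I = -197034 (I = -4 - 197030 = -197034)
(I - 199918) - 310324 = (-197034 - 199918) - 310324 = -396952 - 310324 = -707276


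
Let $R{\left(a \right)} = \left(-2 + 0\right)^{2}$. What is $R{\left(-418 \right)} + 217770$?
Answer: $217774$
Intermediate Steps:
$R{\left(a \right)} = 4$ ($R{\left(a \right)} = \left(-2\right)^{2} = 4$)
$R{\left(-418 \right)} + 217770 = 4 + 217770 = 217774$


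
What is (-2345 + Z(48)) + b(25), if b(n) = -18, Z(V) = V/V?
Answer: -2362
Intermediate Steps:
Z(V) = 1
(-2345 + Z(48)) + b(25) = (-2345 + 1) - 18 = -2344 - 18 = -2362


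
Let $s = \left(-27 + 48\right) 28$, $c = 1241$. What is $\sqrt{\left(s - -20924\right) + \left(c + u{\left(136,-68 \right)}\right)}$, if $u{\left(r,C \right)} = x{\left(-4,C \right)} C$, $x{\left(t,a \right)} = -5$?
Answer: $\sqrt{23093} \approx 151.96$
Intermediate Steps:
$u{\left(r,C \right)} = - 5 C$
$s = 588$ ($s = 21 \cdot 28 = 588$)
$\sqrt{\left(s - -20924\right) + \left(c + u{\left(136,-68 \right)}\right)} = \sqrt{\left(588 - -20924\right) + \left(1241 - -340\right)} = \sqrt{\left(588 + 20924\right) + \left(1241 + 340\right)} = \sqrt{21512 + 1581} = \sqrt{23093}$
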